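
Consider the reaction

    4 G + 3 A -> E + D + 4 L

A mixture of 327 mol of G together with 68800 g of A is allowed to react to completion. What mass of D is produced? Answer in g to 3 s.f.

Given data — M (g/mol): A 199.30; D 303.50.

n(G) = 327.0 mol
n(A) = 68800 / 199.30 = 345.2 mol
n/ν for G = 327.0/4 = 81.75
n/ν for A = 345.2/3 = 115.1
Smallest n/ν is G → limiting reagent.
n(D) = (1/4) × 327.0 = 81.75 mol
mass = 81.75 × 303.50 = 24810 g

24800 g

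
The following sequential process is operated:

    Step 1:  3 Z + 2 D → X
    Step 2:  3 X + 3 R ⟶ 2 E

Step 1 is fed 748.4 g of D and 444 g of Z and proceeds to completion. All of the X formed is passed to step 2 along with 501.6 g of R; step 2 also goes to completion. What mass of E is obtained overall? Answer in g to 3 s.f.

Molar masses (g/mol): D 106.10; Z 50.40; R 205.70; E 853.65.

Step 1:
n(D) = 748.4 / 106.10 = 7.054 mol
n(Z) = 444.0 / 50.40 = 8.810 mol
n/ν for D = 7.054/2 = 3.527
n/ν for Z = 8.810/3 = 2.937
Smallest n/ν is Z → limiting reagent.
n(X) produced = (1/3) × 8.810 = 2.937 mol
Step 2:
n(X) available = 2.937 mol
n(R) = 501.6 / 205.70 = 2.439 mol
n/ν for X = 2.937/3 = 0.9790
n/ν for R = 2.439/3 = 0.8130
Smallest n/ν is R → limiting reagent.
n(E) = (2/3) × 2.439 = 1.626 mol
mass = 1.626 × 853.65 = 1388 g

1390 g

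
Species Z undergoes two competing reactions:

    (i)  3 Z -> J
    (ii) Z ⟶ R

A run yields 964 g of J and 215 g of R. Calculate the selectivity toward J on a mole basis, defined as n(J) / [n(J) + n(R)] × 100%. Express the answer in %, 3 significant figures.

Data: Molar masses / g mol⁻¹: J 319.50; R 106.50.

59.9 %

n(J) = 964 / 319.50 = 3.017 mol
n(R) = 215 / 106.50 = 2.019 mol
selectivity = 3.017/(3.017+2.019) × 100 = 59.91 %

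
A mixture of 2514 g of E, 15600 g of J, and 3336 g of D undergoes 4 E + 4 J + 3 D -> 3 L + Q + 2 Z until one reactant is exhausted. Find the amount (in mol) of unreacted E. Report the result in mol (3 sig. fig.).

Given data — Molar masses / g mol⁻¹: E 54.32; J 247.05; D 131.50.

12.5 mol

n(E) = 2514 / 54.32 = 46.28 mol
n(J) = 15600 / 247.05 = 63.15 mol
n(D) = 3336 / 131.50 = 25.37 mol
n/ν for E = 46.28/4 = 11.57
n/ν for J = 63.15/4 = 15.79
n/ν for D = 25.37/3 = 8.457
Smallest n/ν is D → limiting reagent.
E consumed = (4/3) × 25.37 = 33.83 mol
E remaining = 46.28 − 33.83 = 12.45 mol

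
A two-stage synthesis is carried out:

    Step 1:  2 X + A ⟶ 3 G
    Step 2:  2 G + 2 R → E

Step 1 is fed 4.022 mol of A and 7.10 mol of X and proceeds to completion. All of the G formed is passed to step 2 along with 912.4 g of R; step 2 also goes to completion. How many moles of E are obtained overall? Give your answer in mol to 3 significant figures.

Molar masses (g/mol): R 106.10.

4.30 mol

Step 1:
n(A) = 4.022 mol
n(X) = 7.100 mol
n/ν for A = 4.022/1 = 4.022
n/ν for X = 7.100/2 = 3.550
Smallest n/ν is X → limiting reagent.
n(G) produced = (3/2) × 7.100 = 10.65 mol
Step 2:
n(G) available = 10.65 mol
n(R) = 912.4 / 106.10 = 8.599 mol
n/ν for G = 10.65/2 = 5.325
n/ν for R = 8.599/2 = 4.300
Smallest n/ν is R → limiting reagent.
n(E) = (1/2) × 8.599 = 4.300 mol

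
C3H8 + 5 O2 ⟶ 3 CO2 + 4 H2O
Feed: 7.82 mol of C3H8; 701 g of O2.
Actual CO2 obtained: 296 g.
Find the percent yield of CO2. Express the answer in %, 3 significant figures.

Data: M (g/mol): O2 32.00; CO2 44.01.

n(C3H8) = 7.820 mol
n(O2) = 701.0 / 32.00 = 21.91 mol
n/ν for C3H8 = 7.820/1 = 7.820
n/ν for O2 = 21.91/5 = 4.382
Smallest n/ν is O2 → limiting reagent.
theoretical n(CO2) = (3/5) × 21.91 = 13.15 mol → 578.7 g
% yield = 296 / 578.7 × 100 = 51.15 %

51.2 %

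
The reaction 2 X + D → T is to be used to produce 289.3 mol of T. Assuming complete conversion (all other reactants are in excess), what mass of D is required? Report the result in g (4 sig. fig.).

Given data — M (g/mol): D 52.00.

n(T) = 289.3 mol
n(D) = (1/1) × 289.3 = 289.3 mol
mass = 289.3 × 52.00 = 15040 g

15040 g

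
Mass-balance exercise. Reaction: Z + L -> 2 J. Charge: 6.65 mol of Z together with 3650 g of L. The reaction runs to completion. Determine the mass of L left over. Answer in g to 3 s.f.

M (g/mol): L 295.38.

1690 g

n(Z) = 6.650 mol
n(L) = 3650 / 295.38 = 12.36 mol
n/ν for Z = 6.650/1 = 6.650
n/ν for L = 12.36/1 = 12.36
Smallest n/ν is Z → limiting reagent.
L consumed = (1/1) × 6.650 = 6.650 mol
L remaining = 12.36 − 6.650 = 5.710 mol
mass = 5.710 × 295.38 = 1687 g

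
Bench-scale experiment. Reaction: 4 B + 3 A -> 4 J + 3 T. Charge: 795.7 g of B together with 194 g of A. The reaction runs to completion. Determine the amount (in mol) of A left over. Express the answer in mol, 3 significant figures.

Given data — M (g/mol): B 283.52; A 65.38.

0.862 mol

n(B) = 795.7 / 283.52 = 2.807 mol
n(A) = 194.0 / 65.38 = 2.967 mol
n/ν → B: 0.7018, A: 0.9890; B is limiting.
A consumed = (3/4) × 2.807 = 2.105 mol
A remaining = 2.967 − 2.105 = 0.8620 mol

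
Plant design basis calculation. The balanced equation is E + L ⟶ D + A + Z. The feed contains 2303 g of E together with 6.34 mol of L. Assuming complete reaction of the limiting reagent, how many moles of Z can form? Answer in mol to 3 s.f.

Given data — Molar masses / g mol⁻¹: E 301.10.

6.34 mol

n(E) = 2303 / 301.10 = 7.649 mol
n(L) = 6.340 mol
n/ν for E = 7.649/1 = 7.649
n/ν for L = 6.340/1 = 6.340
Smallest n/ν is L → limiting reagent.
n(Z) = (1/1) × 6.340 = 6.340 mol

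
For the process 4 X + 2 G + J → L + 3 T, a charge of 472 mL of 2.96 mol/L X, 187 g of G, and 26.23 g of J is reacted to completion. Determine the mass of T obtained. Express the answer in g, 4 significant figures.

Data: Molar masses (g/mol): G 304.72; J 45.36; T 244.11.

n(X) = 2.96 × 472.0/1000 = 1.397 mol
n(G) = 187.0 / 304.72 = 0.6137 mol
n(J) = 26.23 / 45.36 = 0.5783 mol
n/ν → X: 0.3493, G: 0.3069, J: 0.5783; G is limiting.
n(T) = (3/2) × 0.6137 = 0.9206 mol
mass = 0.9206 × 244.11 = 224.7 g

224.7 g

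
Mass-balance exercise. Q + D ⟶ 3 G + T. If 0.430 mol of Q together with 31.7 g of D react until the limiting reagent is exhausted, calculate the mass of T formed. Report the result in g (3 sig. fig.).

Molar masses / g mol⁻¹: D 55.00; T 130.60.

n(Q) = 0.4300 mol
n(D) = 31.70 / 55.00 = 0.5764 mol
n/ν for Q = 0.4300/1 = 0.4300
n/ν for D = 0.5764/1 = 0.5764
Smallest n/ν is Q → limiting reagent.
n(T) = (1/1) × 0.4300 = 0.4300 mol
mass = 0.4300 × 130.60 = 56.16 g

56.2 g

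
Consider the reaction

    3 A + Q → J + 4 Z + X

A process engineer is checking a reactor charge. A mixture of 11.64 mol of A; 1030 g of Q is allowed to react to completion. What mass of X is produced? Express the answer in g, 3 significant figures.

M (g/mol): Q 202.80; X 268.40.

1040 g

n(A) = 11.64 mol
n(Q) = 1030 / 202.80 = 5.079 mol
n/ν → A: 3.880, Q: 5.079; A is limiting.
n(X) = (1/3) × 11.64 = 3.880 mol
mass = 3.880 × 268.40 = 1041 g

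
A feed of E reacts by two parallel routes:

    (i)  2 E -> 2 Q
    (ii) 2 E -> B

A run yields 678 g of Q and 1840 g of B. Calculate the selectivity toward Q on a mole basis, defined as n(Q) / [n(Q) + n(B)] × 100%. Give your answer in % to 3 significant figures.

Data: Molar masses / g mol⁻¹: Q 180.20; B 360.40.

42.4 %

n(Q) = 678 / 180.20 = 3.762 mol
n(B) = 1840 / 360.40 = 5.105 mol
selectivity = 3.762/(3.762+5.105) × 100 = 42.43 %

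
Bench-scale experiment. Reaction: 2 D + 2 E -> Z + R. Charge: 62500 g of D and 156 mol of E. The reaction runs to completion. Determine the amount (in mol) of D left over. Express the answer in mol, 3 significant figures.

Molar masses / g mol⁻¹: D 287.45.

n(D) = 62500 / 287.45 = 217.4 mol
n(E) = 156.0 mol
n/ν for D = 217.4/2 = 108.7
n/ν for E = 156.0/2 = 78.00
Smallest n/ν is E → limiting reagent.
D consumed = (2/2) × 156.0 = 156.0 mol
D remaining = 217.4 − 156.0 = 61.40 mol

61.4 mol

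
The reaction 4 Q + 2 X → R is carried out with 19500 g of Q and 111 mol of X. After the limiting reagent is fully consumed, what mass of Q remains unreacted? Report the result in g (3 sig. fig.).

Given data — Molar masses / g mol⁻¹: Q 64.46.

n(Q) = 19500 / 64.46 = 302.5 mol
n(X) = 111.0 mol
n/ν for Q = 302.5/4 = 75.63
n/ν for X = 111.0/2 = 55.50
Smallest n/ν is X → limiting reagent.
Q consumed = (4/2) × 111.0 = 222.0 mol
Q remaining = 302.5 − 222.0 = 80.50 mol
mass = 80.50 × 64.46 = 5189 g

5190 g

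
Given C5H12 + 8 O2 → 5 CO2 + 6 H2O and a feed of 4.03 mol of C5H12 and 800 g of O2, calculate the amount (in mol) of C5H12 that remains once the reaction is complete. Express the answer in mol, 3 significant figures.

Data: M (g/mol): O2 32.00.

n(C5H12) = 4.030 mol
n(O2) = 800.0 / 32.00 = 25.00 mol
n/ν → C5H12: 4.030, O2: 3.125; O2 is limiting.
C5H12 consumed = (1/8) × 25.00 = 3.125 mol
C5H12 remaining = 4.030 − 3.125 = 0.9050 mol

0.905 mol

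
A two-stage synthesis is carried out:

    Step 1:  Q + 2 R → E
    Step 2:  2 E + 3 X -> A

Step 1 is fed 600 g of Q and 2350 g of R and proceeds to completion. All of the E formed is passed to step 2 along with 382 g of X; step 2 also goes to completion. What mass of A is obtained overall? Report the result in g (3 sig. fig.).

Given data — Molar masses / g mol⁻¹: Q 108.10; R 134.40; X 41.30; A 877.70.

2440 g

Step 1:
n(Q) = 600.0 / 108.10 = 5.550 mol
n(R) = 2350 / 134.40 = 17.49 mol
n/ν for Q = 5.550/1 = 5.550
n/ν for R = 17.49/2 = 8.745
Smallest n/ν is Q → limiting reagent.
n(E) produced = (1/1) × 5.550 = 5.550 mol
Step 2:
n(E) available = 5.550 mol
n(X) = 382.0 / 41.30 = 9.249 mol
n/ν for E = 5.550/2 = 2.775
n/ν for X = 9.249/3 = 3.083
Smallest n/ν is E → limiting reagent.
n(A) = (1/2) × 5.550 = 2.775 mol
mass = 2.775 × 877.70 = 2436 g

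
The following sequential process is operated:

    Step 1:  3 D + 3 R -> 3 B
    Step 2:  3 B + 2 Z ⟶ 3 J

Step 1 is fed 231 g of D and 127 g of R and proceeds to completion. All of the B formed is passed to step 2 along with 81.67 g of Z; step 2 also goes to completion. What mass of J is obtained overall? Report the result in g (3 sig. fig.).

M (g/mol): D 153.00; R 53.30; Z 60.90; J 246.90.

373 g

Step 1:
n(D) = 231.0 / 153.00 = 1.510 mol
n(R) = 127.0 / 53.30 = 2.383 mol
n/ν for D = 1.510/3 = 0.5033
n/ν for R = 2.383/3 = 0.7943
Smallest n/ν is D → limiting reagent.
n(B) produced = (3/3) × 1.510 = 1.510 mol
Step 2:
n(B) available = 1.510 mol
n(Z) = 81.67 / 60.90 = 1.341 mol
n/ν for B = 1.510/3 = 0.5033
n/ν for Z = 1.341/2 = 0.6705
Smallest n/ν is B → limiting reagent.
n(J) = (3/3) × 1.510 = 1.510 mol
mass = 1.510 × 246.90 = 372.8 g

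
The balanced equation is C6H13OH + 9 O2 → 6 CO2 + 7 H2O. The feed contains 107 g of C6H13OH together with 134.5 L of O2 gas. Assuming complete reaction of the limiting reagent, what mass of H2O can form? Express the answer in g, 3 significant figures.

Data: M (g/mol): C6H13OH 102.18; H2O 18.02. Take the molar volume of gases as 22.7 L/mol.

83.0 g

n(C6H13OH) = 107.0 / 102.18 = 1.047 mol
n(O2) = 134.5 / 22.7 = 5.925 mol
n/ν for C6H13OH = 1.047/1 = 1.047
n/ν for O2 = 5.925/9 = 0.6583
Smallest n/ν is O2 → limiting reagent.
n(H2O) = (7/9) × 5.925 = 4.608 mol
mass = 4.608 × 18.02 = 83.04 g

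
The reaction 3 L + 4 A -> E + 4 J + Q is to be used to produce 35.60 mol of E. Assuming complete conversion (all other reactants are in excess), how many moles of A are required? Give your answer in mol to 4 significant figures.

142.4 mol

n(E) = 35.60 mol
n(A) = (4/1) × 35.60 = 142.4 mol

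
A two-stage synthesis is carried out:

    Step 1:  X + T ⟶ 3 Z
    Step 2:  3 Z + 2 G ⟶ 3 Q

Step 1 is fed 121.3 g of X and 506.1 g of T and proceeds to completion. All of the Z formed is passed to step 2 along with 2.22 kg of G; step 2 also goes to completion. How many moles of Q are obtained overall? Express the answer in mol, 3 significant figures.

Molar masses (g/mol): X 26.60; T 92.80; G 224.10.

Step 1:
n(X) = 121.3 / 26.60 = 4.560 mol
n(T) = 506.1 / 92.80 = 5.454 mol
n/ν → X: 4.560, T: 5.454; X is limiting.
n(Z) produced = (3/1) × 4.560 = 13.68 mol
Step 2:
n(Z) available = 13.68 mol
n(G) = 2.220×1000 / 224.10 = 9.906 mol
n/ν → Z: 4.560, G: 4.953; Z is limiting.
n(Q) = (3/3) × 13.68 = 13.68 mol

13.7 mol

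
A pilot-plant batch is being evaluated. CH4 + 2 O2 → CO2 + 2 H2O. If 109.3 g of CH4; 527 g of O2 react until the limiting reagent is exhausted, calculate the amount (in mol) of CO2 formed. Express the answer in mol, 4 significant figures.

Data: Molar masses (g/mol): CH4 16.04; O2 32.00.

n(CH4) = 109.3 / 16.04 = 6.814 mol
n(O2) = 527.0 / 32.00 = 16.47 mol
n/ν for CH4 = 6.814/1 = 6.814
n/ν for O2 = 16.47/2 = 8.235
Smallest n/ν is CH4 → limiting reagent.
n(CO2) = (1/1) × 6.814 = 6.814 mol

6.814 mol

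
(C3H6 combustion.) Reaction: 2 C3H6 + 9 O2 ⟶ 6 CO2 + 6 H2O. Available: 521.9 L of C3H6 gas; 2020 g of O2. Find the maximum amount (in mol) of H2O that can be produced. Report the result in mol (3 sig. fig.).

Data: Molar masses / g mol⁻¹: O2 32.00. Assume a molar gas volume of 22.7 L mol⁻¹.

n(C3H6) = 521.9 / 22.7 = 22.99 mol
n(O2) = 2020 / 32.00 = 63.13 mol
n/ν for C3H6 = 22.99/2 = 11.50
n/ν for O2 = 63.13/9 = 7.014
Smallest n/ν is O2 → limiting reagent.
n(H2O) = (6/9) × 63.13 = 42.09 mol

42.1 mol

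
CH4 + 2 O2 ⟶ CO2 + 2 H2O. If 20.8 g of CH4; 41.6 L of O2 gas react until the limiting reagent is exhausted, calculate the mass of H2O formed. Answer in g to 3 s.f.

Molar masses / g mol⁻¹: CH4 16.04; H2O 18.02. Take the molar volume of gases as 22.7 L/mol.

n(CH4) = 20.80 / 16.04 = 1.297 mol
n(O2) = 41.60 / 22.7 = 1.833 mol
n/ν for CH4 = 1.297/1 = 1.297
n/ν for O2 = 1.833/2 = 0.9165
Smallest n/ν is O2 → limiting reagent.
n(H2O) = (2/2) × 1.833 = 1.833 mol
mass = 1.833 × 18.02 = 33.03 g

33.0 g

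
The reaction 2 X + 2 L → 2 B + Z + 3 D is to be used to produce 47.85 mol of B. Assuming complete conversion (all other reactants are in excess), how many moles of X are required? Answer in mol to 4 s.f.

n(B) = 47.85 mol
n(X) = (2/2) × 47.85 = 47.85 mol

47.85 mol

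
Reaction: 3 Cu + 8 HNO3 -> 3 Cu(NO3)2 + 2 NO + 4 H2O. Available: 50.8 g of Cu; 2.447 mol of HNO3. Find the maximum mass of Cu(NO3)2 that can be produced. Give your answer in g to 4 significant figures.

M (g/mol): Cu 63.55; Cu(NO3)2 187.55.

n(Cu) = 50.80 / 63.55 = 0.7994 mol
n(HNO3) = 2.447 mol
n/ν for Cu = 0.7994/3 = 0.2665
n/ν for HNO3 = 2.447/8 = 0.3059
Smallest n/ν is Cu → limiting reagent.
n(Cu(NO3)2) = (3/3) × 0.7994 = 0.7994 mol
mass = 0.7994 × 187.55 = 149.9 g

149.9 g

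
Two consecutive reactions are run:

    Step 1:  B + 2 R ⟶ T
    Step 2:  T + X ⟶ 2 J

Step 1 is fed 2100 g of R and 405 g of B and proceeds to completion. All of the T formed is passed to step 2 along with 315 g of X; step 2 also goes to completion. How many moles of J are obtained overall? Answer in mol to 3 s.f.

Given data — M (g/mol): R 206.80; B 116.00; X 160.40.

3.93 mol

Step 1:
n(R) = 2100 / 206.80 = 10.15 mol
n(B) = 405.0 / 116.00 = 3.491 mol
n/ν for R = 10.15/2 = 5.075
n/ν for B = 3.491/1 = 3.491
Smallest n/ν is B → limiting reagent.
n(T) produced = (1/1) × 3.491 = 3.491 mol
Step 2:
n(T) available = 3.491 mol
n(X) = 315.0 / 160.40 = 1.964 mol
n/ν for T = 3.491/1 = 3.491
n/ν for X = 1.964/1 = 1.964
Smallest n/ν is X → limiting reagent.
n(J) = (2/1) × 1.964 = 3.928 mol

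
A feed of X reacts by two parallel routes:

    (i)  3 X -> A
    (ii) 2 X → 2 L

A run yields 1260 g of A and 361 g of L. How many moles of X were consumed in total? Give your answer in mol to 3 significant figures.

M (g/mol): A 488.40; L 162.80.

n(A) = 1260 / 488.40 = 2.580 mol
n(L) = 361 / 162.80 = 2.217 mol
n(X) via (i) = (3/1)×2.580 = 7.740 mol
n(X) via (ii) = (2/2)×2.217 = 2.217 mol
total n(X) = 7.740 + 2.217 = 9.957 mol

9.96 mol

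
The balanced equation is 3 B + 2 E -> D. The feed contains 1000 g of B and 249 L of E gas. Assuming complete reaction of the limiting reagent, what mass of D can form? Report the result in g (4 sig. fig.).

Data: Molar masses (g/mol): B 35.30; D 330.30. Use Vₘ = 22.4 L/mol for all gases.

n(B) = 1000 / 35.30 = 28.33 mol
n(E) = 249.0 / 22.4 = 11.12 mol
n/ν → B: 9.443, E: 5.560; E is limiting.
n(D) = (1/2) × 11.12 = 5.560 mol
mass = 5.560 × 330.30 = 1836 g

1836 g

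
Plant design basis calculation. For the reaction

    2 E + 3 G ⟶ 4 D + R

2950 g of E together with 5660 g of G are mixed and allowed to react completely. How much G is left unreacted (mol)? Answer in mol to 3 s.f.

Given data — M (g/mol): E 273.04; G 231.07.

n(E) = 2950 / 273.04 = 10.80 mol
n(G) = 5660 / 231.07 = 24.49 mol
n/ν for E = 10.80/2 = 5.400
n/ν for G = 24.49/3 = 8.163
Smallest n/ν is E → limiting reagent.
G consumed = (3/2) × 10.80 = 16.20 mol
G remaining = 24.49 − 16.20 = 8.290 mol

8.29 mol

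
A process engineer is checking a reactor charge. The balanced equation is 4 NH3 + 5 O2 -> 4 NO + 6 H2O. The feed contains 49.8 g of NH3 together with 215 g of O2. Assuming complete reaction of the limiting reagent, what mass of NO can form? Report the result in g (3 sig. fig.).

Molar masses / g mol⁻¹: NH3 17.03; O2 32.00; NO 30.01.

87.8 g

n(NH3) = 49.80 / 17.03 = 2.924 mol
n(O2) = 215.0 / 32.00 = 6.719 mol
n/ν for NH3 = 2.924/4 = 0.7310
n/ν for O2 = 6.719/5 = 1.344
Smallest n/ν is NH3 → limiting reagent.
n(NO) = (4/4) × 2.924 = 2.924 mol
mass = 2.924 × 30.01 = 87.75 g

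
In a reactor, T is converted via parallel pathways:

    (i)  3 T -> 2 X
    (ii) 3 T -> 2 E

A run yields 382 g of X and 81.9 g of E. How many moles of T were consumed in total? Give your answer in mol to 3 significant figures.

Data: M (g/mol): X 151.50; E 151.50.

n(X) = 382 / 151.50 = 2.521 mol
n(E) = 81.9 / 151.50 = 0.5406 mol
n(T) via (i) = (3/2)×2.521 = 3.782 mol
n(T) via (ii) = (3/2)×0.5406 = 0.8109 mol
total n(T) = 3.782 + 0.8109 = 4.593 mol

4.59 mol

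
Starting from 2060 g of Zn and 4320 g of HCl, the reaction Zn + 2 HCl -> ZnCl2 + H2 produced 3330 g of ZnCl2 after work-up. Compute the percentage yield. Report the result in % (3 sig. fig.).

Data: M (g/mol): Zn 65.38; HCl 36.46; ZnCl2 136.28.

77.6 %

n(Zn) = 2060 / 65.38 = 31.51 mol
n(HCl) = 4320 / 36.46 = 118.5 mol
n/ν → Zn: 31.51, HCl: 59.25; Zn is limiting.
theoretical n(ZnCl2) = (1/1) × 31.51 = 31.51 mol → 4294 g
% yield = 3330 / 4294 × 100 = 77.55 %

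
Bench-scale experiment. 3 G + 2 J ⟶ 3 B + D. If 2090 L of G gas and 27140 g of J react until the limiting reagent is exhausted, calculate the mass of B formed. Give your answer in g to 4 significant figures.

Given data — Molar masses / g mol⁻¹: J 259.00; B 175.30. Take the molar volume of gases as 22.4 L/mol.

16360 g

n(G) = 2090 / 22.4 = 93.30 mol
n(J) = 27140 / 259.00 = 104.8 mol
n/ν → G: 31.10, J: 52.40; G is limiting.
n(B) = (3/3) × 93.30 = 93.30 mol
mass = 93.30 × 175.30 = 16360 g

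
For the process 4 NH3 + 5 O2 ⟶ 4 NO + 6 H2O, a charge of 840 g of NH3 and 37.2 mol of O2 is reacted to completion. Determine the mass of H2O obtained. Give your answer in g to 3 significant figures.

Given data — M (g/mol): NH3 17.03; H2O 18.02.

804 g

n(NH3) = 840.0 / 17.03 = 49.32 mol
n(O2) = 37.20 mol
n/ν → NH3: 12.33, O2: 7.440; O2 is limiting.
n(H2O) = (6/5) × 37.20 = 44.64 mol
mass = 44.64 × 18.02 = 804.4 g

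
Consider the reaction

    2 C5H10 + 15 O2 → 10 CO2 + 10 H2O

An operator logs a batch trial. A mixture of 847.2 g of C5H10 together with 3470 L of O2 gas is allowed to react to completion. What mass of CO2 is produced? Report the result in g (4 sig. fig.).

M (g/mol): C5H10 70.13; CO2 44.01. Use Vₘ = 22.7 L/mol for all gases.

2658 g

n(C5H10) = 847.2 / 70.13 = 12.08 mol
n(O2) = 3470 / 22.7 = 152.9 mol
n/ν for C5H10 = 12.08/2 = 6.040
n/ν for O2 = 152.9/15 = 10.19
Smallest n/ν is C5H10 → limiting reagent.
n(CO2) = (10/2) × 12.08 = 60.40 mol
mass = 60.40 × 44.01 = 2658 g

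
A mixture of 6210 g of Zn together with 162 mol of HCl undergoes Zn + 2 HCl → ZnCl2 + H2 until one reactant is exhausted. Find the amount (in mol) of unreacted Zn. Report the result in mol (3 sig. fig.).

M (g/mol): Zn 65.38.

n(Zn) = 6210 / 65.38 = 94.98 mol
n(HCl) = 162.0 mol
n/ν → Zn: 94.98, HCl: 81.00; HCl is limiting.
Zn consumed = (1/2) × 162.0 = 81.00 mol
Zn remaining = 94.98 − 81.00 = 13.98 mol

14.0 mol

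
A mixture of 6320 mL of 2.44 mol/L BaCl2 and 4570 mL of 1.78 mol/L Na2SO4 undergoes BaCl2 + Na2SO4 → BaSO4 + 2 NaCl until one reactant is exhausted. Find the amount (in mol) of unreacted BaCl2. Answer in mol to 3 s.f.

7.29 mol

n(BaCl2) = 2.44 × 6320/1000 = 15.42 mol
n(Na2SO4) = 1.78 × 4570/1000 = 8.135 mol
n/ν → BaCl2: 15.42, Na2SO4: 8.135; Na2SO4 is limiting.
BaCl2 consumed = (1/1) × 8.135 = 8.135 mol
BaCl2 remaining = 15.42 − 8.135 = 7.285 mol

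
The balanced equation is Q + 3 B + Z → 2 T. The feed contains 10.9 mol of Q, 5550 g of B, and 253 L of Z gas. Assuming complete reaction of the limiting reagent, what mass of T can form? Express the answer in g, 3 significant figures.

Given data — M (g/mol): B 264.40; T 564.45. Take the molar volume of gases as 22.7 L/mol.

n(Q) = 10.90 mol
n(B) = 5550 / 264.40 = 20.99 mol
n(Z) = 253.0 / 22.7 = 11.15 mol
n/ν → Q: 10.90, B: 6.997, Z: 11.15; B is limiting.
n(T) = (2/3) × 20.99 = 13.99 mol
mass = 13.99 × 564.45 = 7897 g

7900 g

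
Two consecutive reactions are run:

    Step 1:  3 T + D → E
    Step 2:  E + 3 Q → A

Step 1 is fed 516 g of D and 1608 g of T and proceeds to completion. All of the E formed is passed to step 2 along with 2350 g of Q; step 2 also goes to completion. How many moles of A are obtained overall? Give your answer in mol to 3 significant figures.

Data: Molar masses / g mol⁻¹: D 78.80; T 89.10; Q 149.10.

5.25 mol

Step 1:
n(D) = 516.0 / 78.80 = 6.548 mol
n(T) = 1608 / 89.10 = 18.05 mol
n/ν → D: 6.548, T: 6.017; T is limiting.
n(E) produced = (1/3) × 18.05 = 6.017 mol
Step 2:
n(E) available = 6.017 mol
n(Q) = 2350 / 149.10 = 15.76 mol
n/ν → E: 6.017, Q: 5.253; Q is limiting.
n(A) = (1/3) × 15.76 = 5.253 mol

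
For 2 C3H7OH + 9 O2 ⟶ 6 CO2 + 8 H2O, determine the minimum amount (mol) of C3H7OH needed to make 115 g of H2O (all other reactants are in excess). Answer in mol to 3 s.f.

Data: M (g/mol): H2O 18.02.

n(H2O) = 115 / 18.02 = 6.382 mol
n(C3H7OH) = (2/8) × 6.382 = 1.596 mol

1.60 mol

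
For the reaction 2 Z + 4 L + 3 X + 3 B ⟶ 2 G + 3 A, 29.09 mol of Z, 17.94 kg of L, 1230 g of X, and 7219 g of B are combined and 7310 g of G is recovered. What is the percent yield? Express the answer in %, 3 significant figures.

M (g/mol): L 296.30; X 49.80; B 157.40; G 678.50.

65.4 %

n(Z) = 29.09 mol
n(L) = 17.94×1000 / 296.30 = 60.55 mol
n(X) = 1230 / 49.80 = 24.70 mol
n(B) = 7219 / 157.40 = 45.86 mol
n/ν → Z: 14.55, L: 15.14, X: 8.233, B: 15.29; X is limiting.
theoretical n(G) = (2/3) × 24.70 = 16.47 mol → 11170 g
% yield = 7310 / 11170 × 100 = 65.44 %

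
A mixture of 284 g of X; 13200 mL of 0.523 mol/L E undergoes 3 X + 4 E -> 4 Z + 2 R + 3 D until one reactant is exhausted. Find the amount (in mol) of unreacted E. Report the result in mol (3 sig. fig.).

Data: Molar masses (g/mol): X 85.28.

2.46 mol

n(X) = 284.0 / 85.28 = 3.330 mol
n(E) = 0.523 × 13200/1000 = 6.904 mol
n/ν for X = 3.330/3 = 1.110
n/ν for E = 6.904/4 = 1.726
Smallest n/ν is X → limiting reagent.
E consumed = (4/3) × 3.330 = 4.440 mol
E remaining = 6.904 − 4.440 = 2.464 mol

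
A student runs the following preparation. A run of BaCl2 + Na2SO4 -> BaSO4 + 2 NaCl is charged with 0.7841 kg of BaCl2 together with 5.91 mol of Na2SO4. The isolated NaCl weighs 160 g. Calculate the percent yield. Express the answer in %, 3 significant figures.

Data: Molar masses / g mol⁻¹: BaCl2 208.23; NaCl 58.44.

36.4 %

n(BaCl2) = 0.7841×1000 / 208.23 = 3.766 mol
n(Na2SO4) = 5.910 mol
n/ν for BaCl2 = 3.766/1 = 3.766
n/ν for Na2SO4 = 5.910/1 = 5.910
Smallest n/ν is BaCl2 → limiting reagent.
theoretical n(NaCl) = (2/1) × 3.766 = 7.532 mol → 440.2 g
% yield = 160 / 440.2 × 100 = 36.35 %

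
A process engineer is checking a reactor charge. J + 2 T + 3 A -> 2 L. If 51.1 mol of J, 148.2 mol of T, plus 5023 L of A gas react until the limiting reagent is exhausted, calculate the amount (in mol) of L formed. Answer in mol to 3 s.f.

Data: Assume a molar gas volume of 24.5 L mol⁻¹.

n(J) = 51.10 mol
n(T) = 148.2 mol
n(A) = 5023 / 24.5 = 205.0 mol
n/ν for J = 51.10/1 = 51.10
n/ν for T = 148.2/2 = 74.10
n/ν for A = 205.0/3 = 68.33
Smallest n/ν is J → limiting reagent.
n(L) = (2/1) × 51.10 = 102.2 mol

102 mol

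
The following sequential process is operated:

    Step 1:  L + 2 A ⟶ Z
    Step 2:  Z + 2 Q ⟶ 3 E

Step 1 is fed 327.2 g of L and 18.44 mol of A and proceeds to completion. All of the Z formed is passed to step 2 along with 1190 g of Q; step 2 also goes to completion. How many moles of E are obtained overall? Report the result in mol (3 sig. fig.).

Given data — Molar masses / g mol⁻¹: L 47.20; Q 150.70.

11.8 mol

Step 1:
n(L) = 327.2 / 47.20 = 6.932 mol
n(A) = 18.44 mol
n/ν → L: 6.932, A: 9.220; L is limiting.
n(Z) produced = (1/1) × 6.932 = 6.932 mol
Step 2:
n(Z) available = 6.932 mol
n(Q) = 1190 / 150.70 = 7.896 mol
n/ν → Z: 6.932, Q: 3.948; Q is limiting.
n(E) = (3/2) × 7.896 = 11.84 mol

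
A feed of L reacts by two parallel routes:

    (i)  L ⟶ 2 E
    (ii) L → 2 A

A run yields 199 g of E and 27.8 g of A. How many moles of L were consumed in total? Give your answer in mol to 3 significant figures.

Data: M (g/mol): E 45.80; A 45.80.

2.48 mol

n(E) = 199 / 45.80 = 4.345 mol
n(A) = 27.8 / 45.80 = 0.6070 mol
n(L) via (i) = (1/2)×4.345 = 2.173 mol
n(L) via (ii) = (1/2)×0.6070 = 0.3035 mol
total n(L) = 2.173 + 0.3035 = 2.477 mol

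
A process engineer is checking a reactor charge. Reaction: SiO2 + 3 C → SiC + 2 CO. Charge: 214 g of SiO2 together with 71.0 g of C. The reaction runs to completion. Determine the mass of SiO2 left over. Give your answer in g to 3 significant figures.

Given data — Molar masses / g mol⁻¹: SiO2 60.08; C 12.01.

n(SiO2) = 214.0 / 60.08 = 3.562 mol
n(C) = 71.00 / 12.01 = 5.912 mol
n/ν for SiO2 = 3.562/1 = 3.562
n/ν for C = 5.912/3 = 1.971
Smallest n/ν is C → limiting reagent.
SiO2 consumed = (1/3) × 5.912 = 1.971 mol
SiO2 remaining = 3.562 − 1.971 = 1.591 mol
mass = 1.591 × 60.08 = 95.59 g

95.6 g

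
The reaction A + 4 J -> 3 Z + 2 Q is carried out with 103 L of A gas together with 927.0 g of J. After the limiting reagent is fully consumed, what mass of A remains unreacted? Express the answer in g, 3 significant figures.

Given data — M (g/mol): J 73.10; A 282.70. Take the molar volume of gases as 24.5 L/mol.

n(A) = 103.0 / 24.5 = 4.204 mol
n(J) = 927.0 / 73.10 = 12.68 mol
n/ν → A: 4.204, J: 3.170; J is limiting.
A consumed = (1/4) × 12.68 = 3.170 mol
A remaining = 4.204 − 3.170 = 1.034 mol
mass = 1.034 × 282.70 = 292.3 g

292 g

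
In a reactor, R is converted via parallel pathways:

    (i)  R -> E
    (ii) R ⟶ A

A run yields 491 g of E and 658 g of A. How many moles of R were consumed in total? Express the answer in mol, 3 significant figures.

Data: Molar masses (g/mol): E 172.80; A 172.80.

6.65 mol

n(E) = 491 / 172.80 = 2.841 mol
n(A) = 658 / 172.80 = 3.808 mol
n(R) via (i) = (1/1)×2.841 = 2.841 mol
n(R) via (ii) = (1/1)×3.808 = 3.808 mol
total n(R) = 2.841 + 3.808 = 6.649 mol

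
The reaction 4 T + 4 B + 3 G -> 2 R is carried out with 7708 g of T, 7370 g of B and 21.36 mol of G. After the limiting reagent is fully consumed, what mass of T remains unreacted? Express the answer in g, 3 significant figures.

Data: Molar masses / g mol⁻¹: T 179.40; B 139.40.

n(T) = 7708 / 179.40 = 42.97 mol
n(B) = 7370 / 139.40 = 52.87 mol
n(G) = 21.36 mol
n/ν for T = 42.97/4 = 10.74
n/ν for B = 52.87/4 = 13.22
n/ν for G = 21.36/3 = 7.120
Smallest n/ν is G → limiting reagent.
T consumed = (4/3) × 21.36 = 28.48 mol
T remaining = 42.97 − 28.48 = 14.49 mol
mass = 14.49 × 179.40 = 2600 g

2600 g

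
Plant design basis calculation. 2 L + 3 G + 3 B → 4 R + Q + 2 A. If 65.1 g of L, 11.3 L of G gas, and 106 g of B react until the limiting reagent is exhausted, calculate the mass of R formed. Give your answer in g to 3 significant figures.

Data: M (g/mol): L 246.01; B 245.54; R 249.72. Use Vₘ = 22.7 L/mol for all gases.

132 g

n(L) = 65.10 / 246.01 = 0.2646 mol
n(G) = 11.30 / 22.7 = 0.4978 mol
n(B) = 106.0 / 245.54 = 0.4317 mol
n/ν → L: 0.1323, G: 0.1659, B: 0.1439; L is limiting.
n(R) = (4/2) × 0.2646 = 0.5292 mol
mass = 0.5292 × 249.72 = 132.2 g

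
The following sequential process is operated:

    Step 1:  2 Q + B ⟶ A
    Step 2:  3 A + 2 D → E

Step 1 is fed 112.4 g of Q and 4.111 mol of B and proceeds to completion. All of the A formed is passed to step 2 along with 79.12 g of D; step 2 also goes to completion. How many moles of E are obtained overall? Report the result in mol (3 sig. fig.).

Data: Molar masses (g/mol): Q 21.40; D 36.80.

0.875 mol

Step 1:
n(Q) = 112.4 / 21.40 = 5.252 mol
n(B) = 4.111 mol
n/ν → Q: 2.626, B: 4.111; Q is limiting.
n(A) produced = (1/2) × 5.252 = 2.626 mol
Step 2:
n(A) available = 2.626 mol
n(D) = 79.12 / 36.80 = 2.150 mol
n/ν → A: 0.8753, D: 1.075; A is limiting.
n(E) = (1/3) × 2.626 = 0.8753 mol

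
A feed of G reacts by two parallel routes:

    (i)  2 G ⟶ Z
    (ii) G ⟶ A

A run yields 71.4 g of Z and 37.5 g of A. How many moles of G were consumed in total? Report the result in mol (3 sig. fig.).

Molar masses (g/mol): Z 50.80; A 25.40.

n(Z) = 71.4 / 50.80 = 1.406 mol
n(A) = 37.5 / 25.40 = 1.476 mol
n(G) via (i) = (2/1)×1.406 = 2.812 mol
n(G) via (ii) = (1/1)×1.476 = 1.476 mol
total n(G) = 2.812 + 1.476 = 4.288 mol

4.29 mol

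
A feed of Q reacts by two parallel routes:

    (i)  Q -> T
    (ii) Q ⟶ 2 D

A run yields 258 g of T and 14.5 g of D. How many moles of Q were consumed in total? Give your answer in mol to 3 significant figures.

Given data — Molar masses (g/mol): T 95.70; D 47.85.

n(T) = 258 / 95.70 = 2.696 mol
n(D) = 14.5 / 47.85 = 0.3030 mol
n(Q) via (i) = (1/1)×2.696 = 2.696 mol
n(Q) via (ii) = (1/2)×0.3030 = 0.1515 mol
total n(Q) = 2.696 + 0.1515 = 2.848 mol

2.85 mol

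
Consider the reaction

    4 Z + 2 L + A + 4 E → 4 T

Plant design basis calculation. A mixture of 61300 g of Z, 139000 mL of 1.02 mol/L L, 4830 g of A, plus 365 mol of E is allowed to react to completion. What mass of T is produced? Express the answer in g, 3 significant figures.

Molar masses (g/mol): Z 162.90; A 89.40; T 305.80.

66100 g

n(Z) = 61300 / 162.90 = 376.3 mol
n(L) = 1.02 × 139000/1000 = 141.8 mol
n(A) = 4830 / 89.40 = 54.03 mol
n(E) = 365.0 mol
n/ν → Z: 94.08, L: 70.90, A: 54.03, E: 91.25; A is limiting.
n(T) = (4/1) × 54.03 = 216.1 mol
mass = 216.1 × 305.80 = 66080 g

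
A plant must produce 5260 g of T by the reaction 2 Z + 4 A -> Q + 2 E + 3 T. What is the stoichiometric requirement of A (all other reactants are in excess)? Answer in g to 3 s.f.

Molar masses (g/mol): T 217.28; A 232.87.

7520 g

n(T) = 5260 / 217.28 = 24.21 mol
n(A) = (4/3) × 24.21 = 32.28 mol
mass = 32.28 × 232.87 = 7517 g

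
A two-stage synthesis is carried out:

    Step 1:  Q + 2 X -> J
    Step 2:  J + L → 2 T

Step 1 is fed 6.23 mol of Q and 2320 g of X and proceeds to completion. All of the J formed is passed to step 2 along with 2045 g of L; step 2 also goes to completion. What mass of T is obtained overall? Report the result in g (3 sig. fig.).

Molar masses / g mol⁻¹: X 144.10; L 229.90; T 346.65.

4320 g

Step 1:
n(Q) = 6.230 mol
n(X) = 2320 / 144.10 = 16.10 mol
n/ν for Q = 6.230/1 = 6.230
n/ν for X = 16.10/2 = 8.050
Smallest n/ν is Q → limiting reagent.
n(J) produced = (1/1) × 6.230 = 6.230 mol
Step 2:
n(J) available = 6.230 mol
n(L) = 2045 / 229.90 = 8.895 mol
n/ν for J = 6.230/1 = 6.230
n/ν for L = 8.895/1 = 8.895
Smallest n/ν is J → limiting reagent.
n(T) = (2/1) × 6.230 = 12.46 mol
mass = 12.46 × 346.65 = 4319 g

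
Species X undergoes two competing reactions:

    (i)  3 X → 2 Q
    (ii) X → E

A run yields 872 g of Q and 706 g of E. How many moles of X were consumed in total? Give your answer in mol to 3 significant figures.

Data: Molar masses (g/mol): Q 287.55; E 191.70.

8.23 mol

n(Q) = 872 / 287.55 = 3.033 mol
n(E) = 706 / 191.70 = 3.683 mol
n(X) via (i) = (3/2)×3.033 = 4.550 mol
n(X) via (ii) = (1/1)×3.683 = 3.683 mol
total n(X) = 4.550 + 3.683 = 8.233 mol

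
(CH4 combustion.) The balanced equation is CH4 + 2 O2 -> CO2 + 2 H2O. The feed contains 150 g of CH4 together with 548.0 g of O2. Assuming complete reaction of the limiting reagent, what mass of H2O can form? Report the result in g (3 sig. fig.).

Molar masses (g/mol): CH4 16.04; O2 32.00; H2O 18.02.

309 g

n(CH4) = 150.0 / 16.04 = 9.352 mol
n(O2) = 548.0 / 32.00 = 17.13 mol
n/ν for CH4 = 9.352/1 = 9.352
n/ν for O2 = 17.13/2 = 8.565
Smallest n/ν is O2 → limiting reagent.
n(H2O) = (2/2) × 17.13 = 17.13 mol
mass = 17.13 × 18.02 = 308.7 g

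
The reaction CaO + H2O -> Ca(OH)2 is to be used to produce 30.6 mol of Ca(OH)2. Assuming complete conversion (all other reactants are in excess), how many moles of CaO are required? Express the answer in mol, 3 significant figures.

30.6 mol

n(Ca(OH)2) = 30.60 mol
n(CaO) = (1/1) × 30.60 = 30.60 mol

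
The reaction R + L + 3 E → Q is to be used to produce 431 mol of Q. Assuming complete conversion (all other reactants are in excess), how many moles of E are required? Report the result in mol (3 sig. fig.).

n(Q) = 431.0 mol
n(E) = (3/1) × 431.0 = 1293 mol

1290 mol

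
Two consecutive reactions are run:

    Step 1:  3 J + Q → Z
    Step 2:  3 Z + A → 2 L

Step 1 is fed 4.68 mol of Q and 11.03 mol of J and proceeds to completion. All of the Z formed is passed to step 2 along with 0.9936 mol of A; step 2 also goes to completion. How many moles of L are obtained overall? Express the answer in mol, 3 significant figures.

Step 1:
n(Q) = 4.680 mol
n(J) = 11.03 mol
n/ν → Q: 4.680, J: 3.677; J is limiting.
n(Z) produced = (1/3) × 11.03 = 3.677 mol
Step 2:
n(Z) available = 3.677 mol
n(A) = 0.9936 mol
n/ν → Z: 1.226, A: 0.9936; A is limiting.
n(L) = (2/1) × 0.9936 = 1.987 mol

1.99 mol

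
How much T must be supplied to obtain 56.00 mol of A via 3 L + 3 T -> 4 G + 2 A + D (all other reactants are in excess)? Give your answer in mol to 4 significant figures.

84.00 mol

n(A) = 56.00 mol
n(T) = (3/2) × 56.00 = 84.00 mol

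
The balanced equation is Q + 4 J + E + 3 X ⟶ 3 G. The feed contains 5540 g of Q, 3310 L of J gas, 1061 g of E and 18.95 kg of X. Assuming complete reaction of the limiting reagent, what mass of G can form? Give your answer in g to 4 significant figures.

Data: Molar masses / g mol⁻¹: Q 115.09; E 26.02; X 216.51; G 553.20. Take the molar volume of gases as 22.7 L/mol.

48420 g

n(Q) = 5540 / 115.09 = 48.14 mol
n(J) = 3310 / 22.7 = 145.8 mol
n(E) = 1061 / 26.02 = 40.78 mol
n(X) = 18.95×1000 / 216.51 = 87.52 mol
n/ν for Q = 48.14/1 = 48.14
n/ν for J = 145.8/4 = 36.45
n/ν for E = 40.78/1 = 40.78
n/ν for X = 87.52/3 = 29.17
Smallest n/ν is X → limiting reagent.
n(G) = (3/3) × 87.52 = 87.52 mol
mass = 87.52 × 553.20 = 48420 g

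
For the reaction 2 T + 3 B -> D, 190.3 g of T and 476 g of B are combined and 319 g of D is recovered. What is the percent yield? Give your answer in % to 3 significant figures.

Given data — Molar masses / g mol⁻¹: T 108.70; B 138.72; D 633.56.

57.5 %

n(T) = 190.3 / 108.70 = 1.751 mol
n(B) = 476.0 / 138.72 = 3.431 mol
n/ν for T = 1.751/2 = 0.8755
n/ν for B = 3.431/3 = 1.144
Smallest n/ν is T → limiting reagent.
theoretical n(D) = (1/2) × 1.751 = 0.8755 mol → 554.7 g
% yield = 319 / 554.7 × 100 = 57.51 %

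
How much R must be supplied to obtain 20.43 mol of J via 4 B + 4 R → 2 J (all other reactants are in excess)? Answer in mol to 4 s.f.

n(J) = 20.43 mol
n(R) = (4/2) × 20.43 = 40.86 mol

40.86 mol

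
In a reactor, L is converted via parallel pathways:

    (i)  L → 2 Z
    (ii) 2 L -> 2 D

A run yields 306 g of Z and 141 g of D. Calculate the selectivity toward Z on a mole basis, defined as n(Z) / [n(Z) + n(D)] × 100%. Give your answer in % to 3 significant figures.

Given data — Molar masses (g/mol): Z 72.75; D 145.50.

n(Z) = 306 / 72.75 = 4.206 mol
n(D) = 141 / 145.50 = 0.9691 mol
selectivity = 4.206/(4.206+0.9691) × 100 = 81.27 %

81.3 %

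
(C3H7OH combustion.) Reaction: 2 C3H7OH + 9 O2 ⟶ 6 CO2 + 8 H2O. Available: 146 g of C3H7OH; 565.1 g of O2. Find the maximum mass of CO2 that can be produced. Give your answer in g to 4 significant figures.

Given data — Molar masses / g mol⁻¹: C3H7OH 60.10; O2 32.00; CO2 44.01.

320.7 g

n(C3H7OH) = 146.0 / 60.10 = 2.429 mol
n(O2) = 565.1 / 32.00 = 17.66 mol
n/ν for C3H7OH = 2.429/2 = 1.215
n/ν for O2 = 17.66/9 = 1.962
Smallest n/ν is C3H7OH → limiting reagent.
n(CO2) = (6/2) × 2.429 = 7.287 mol
mass = 7.287 × 44.01 = 320.7 g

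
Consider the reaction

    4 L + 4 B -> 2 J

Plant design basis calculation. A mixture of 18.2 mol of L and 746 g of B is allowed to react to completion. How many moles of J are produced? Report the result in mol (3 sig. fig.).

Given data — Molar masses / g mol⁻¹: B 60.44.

n(L) = 18.20 mol
n(B) = 746.0 / 60.44 = 12.34 mol
n/ν for L = 18.20/4 = 4.550
n/ν for B = 12.34/4 = 3.085
Smallest n/ν is B → limiting reagent.
n(J) = (2/4) × 12.34 = 6.170 mol

6.17 mol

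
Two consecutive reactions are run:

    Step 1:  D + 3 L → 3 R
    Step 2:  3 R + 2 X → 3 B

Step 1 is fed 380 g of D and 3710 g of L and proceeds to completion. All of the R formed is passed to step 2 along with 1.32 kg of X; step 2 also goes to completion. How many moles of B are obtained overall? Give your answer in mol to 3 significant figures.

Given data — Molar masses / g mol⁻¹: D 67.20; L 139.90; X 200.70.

9.87 mol

Step 1:
n(D) = 380.0 / 67.20 = 5.655 mol
n(L) = 3710 / 139.90 = 26.52 mol
n/ν for D = 5.655/1 = 5.655
n/ν for L = 26.52/3 = 8.840
Smallest n/ν is D → limiting reagent.
n(R) produced = (3/1) × 5.655 = 16.97 mol
Step 2:
n(R) available = 16.97 mol
n(X) = 1.320×1000 / 200.70 = 6.577 mol
n/ν for R = 16.97/3 = 5.657
n/ν for X = 6.577/2 = 3.289
Smallest n/ν is X → limiting reagent.
n(B) = (3/2) × 6.577 = 9.866 mol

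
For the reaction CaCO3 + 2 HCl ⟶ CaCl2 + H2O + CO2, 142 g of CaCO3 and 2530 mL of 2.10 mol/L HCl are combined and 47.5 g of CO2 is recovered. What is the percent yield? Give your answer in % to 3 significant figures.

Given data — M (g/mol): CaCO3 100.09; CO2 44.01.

76.1 %

n(CaCO3) = 142.0 / 100.09 = 1.419 mol
n(HCl) = 2.10 × 2530/1000 = 5.313 mol
n/ν → CaCO3: 1.419, HCl: 2.657; CaCO3 is limiting.
theoretical n(CO2) = (1/1) × 1.419 = 1.419 mol → 62.45 g
% yield = 47.5 / 62.45 × 100 = 76.06 %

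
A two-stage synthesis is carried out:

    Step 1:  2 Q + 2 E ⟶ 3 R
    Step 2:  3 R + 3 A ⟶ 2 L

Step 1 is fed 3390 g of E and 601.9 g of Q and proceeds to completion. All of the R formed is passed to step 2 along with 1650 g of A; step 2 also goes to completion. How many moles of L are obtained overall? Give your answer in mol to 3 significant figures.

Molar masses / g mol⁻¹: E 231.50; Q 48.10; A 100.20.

11.0 mol

Step 1:
n(E) = 3390 / 231.50 = 14.64 mol
n(Q) = 601.9 / 48.10 = 12.51 mol
n/ν for E = 14.64/2 = 7.320
n/ν for Q = 12.51/2 = 6.255
Smallest n/ν is Q → limiting reagent.
n(R) produced = (3/2) × 12.51 = 18.77 mol
Step 2:
n(R) available = 18.77 mol
n(A) = 1650 / 100.20 = 16.47 mol
n/ν for R = 18.77/3 = 6.257
n/ν for A = 16.47/3 = 5.490
Smallest n/ν is A → limiting reagent.
n(L) = (2/3) × 16.47 = 10.98 mol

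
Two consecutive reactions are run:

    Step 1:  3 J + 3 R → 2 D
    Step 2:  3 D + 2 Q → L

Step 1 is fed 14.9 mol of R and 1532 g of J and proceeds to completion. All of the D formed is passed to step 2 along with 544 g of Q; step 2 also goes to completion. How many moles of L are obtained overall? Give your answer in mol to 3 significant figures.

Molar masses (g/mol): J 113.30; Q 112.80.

2.41 mol

Step 1:
n(R) = 14.90 mol
n(J) = 1532 / 113.30 = 13.52 mol
n/ν for R = 14.90/3 = 4.967
n/ν for J = 13.52/3 = 4.507
Smallest n/ν is J → limiting reagent.
n(D) produced = (2/3) × 13.52 = 9.013 mol
Step 2:
n(D) available = 9.013 mol
n(Q) = 544.0 / 112.80 = 4.823 mol
n/ν for D = 9.013/3 = 3.004
n/ν for Q = 4.823/2 = 2.412
Smallest n/ν is Q → limiting reagent.
n(L) = (1/2) × 4.823 = 2.412 mol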